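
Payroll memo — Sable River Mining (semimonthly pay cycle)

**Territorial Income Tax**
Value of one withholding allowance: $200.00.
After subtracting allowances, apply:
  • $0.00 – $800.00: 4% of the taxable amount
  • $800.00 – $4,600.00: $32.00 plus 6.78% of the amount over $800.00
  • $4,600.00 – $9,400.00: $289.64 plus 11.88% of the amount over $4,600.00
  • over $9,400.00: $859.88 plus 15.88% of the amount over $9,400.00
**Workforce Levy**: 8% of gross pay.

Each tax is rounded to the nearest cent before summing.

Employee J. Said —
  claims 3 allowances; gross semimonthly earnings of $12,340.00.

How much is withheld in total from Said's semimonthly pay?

Territorial Income Tax: taxable = $12,340.00 − 3×$200.00 = $11,740.00
  $859.88 + 15.88% × ($11,740.00 − $9,400.00) = $859.88 + 15.88% × $2,340.00 = $1,231.47
Workforce Levy: 8% × $12,340.00 = $987.20
Total: $1,231.47 + $987.20 = $2,218.67

$2,218.67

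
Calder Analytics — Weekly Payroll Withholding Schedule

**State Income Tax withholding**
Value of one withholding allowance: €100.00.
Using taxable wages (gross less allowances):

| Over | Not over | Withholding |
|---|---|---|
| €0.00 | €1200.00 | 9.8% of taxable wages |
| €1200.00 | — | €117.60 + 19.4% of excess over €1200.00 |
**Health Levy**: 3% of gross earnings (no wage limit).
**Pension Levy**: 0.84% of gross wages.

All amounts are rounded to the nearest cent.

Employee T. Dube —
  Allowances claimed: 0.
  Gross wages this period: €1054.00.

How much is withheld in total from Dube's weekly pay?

€143.76

State Income Tax: taxable = €1054.00
  9.8% × €1054.00 = €103.29
Health Levy: 3% × €1054.00 = €31.62
Pension Levy: 0.84% × €1054.00 = €8.85
Total: €103.29 + €31.62 + €8.85 = €143.76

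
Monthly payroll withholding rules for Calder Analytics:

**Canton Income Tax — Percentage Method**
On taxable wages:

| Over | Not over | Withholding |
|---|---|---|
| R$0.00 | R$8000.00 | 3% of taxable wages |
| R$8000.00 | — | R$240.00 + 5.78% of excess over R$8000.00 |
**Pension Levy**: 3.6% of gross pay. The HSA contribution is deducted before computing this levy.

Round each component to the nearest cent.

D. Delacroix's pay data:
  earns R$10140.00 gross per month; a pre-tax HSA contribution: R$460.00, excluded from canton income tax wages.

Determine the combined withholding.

R$685.58

Canton Income Tax: taxable = R$10140.00 − R$460.00 = R$9680.00
  R$240.00 + 5.78% × (R$9680.00 − R$8000.00) = R$240.00 + 5.78% × R$1680.00 = R$337.10
Pension Levy: 3.6% × R$9680.00 = R$348.48
Total: R$337.10 + R$348.48 = R$685.58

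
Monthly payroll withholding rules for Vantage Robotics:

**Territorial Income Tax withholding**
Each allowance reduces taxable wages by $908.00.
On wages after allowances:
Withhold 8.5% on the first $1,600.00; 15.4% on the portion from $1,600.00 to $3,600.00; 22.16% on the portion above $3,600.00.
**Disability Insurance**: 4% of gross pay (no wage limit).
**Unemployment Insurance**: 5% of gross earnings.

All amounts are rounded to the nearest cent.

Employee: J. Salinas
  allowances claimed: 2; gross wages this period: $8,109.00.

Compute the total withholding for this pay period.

$1,770.58

Territorial Income Tax: taxable = $8,109.00 − 2×$908.00 = $6,293.00
  $444.00 + 22.16% × ($6,293.00 − $3,600.00) = $444.00 + 22.16% × $2,693.00 = $1,040.77
Disability Insurance: 4% × $8,109.00 = $324.36
Unemployment Insurance: 5% × $8,109.00 = $405.45
Total: $1,040.77 + $324.36 + $405.45 = $1,770.58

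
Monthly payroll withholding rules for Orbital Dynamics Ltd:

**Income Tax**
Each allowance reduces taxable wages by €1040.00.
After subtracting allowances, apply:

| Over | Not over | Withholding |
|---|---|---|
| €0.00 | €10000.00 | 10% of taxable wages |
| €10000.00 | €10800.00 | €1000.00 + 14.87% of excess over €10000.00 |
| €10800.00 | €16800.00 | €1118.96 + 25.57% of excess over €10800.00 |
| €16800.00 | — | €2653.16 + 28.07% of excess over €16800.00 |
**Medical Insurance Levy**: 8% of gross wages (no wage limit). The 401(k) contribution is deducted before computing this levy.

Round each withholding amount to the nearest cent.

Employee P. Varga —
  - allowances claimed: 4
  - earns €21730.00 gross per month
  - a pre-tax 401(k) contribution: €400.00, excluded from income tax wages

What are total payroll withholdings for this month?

€4463.42

Income Tax: taxable = €21730.00 − €400.00 − 4×€1040.00 = €17170.00
  €2653.16 + 28.07% × (€17170.00 − €16800.00) = €2653.16 + 28.07% × €370.00 = €2757.02
Medical Insurance Levy: 8% × €21330.00 = €1706.40
Total: €2757.02 + €1706.40 = €4463.42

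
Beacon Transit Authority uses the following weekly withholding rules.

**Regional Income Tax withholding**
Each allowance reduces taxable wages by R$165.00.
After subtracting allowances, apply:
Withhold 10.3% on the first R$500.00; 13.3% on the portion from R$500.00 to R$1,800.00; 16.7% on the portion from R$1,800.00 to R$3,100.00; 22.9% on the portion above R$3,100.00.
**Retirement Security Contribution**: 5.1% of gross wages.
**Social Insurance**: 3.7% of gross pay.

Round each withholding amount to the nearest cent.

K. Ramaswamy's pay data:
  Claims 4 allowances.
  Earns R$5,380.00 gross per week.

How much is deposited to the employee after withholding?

Regional Income Tax: taxable = R$5,380.00 − 4×R$165.00 = R$4,720.00
  R$441.50 + 22.9% × (R$4,720.00 − R$3,100.00) = R$441.50 + 22.9% × R$1,620.00 = R$812.48
Retirement Security Contribution: 5.1% × R$5,380.00 = R$274.38
Social Insurance: 3.7% × R$5,380.00 = R$199.06
Total withheld: R$812.48 + R$274.38 + R$199.06 = R$1,285.92
Net pay: R$5,380.00 − R$1,285.92 = R$4,094.08

R$4,094.08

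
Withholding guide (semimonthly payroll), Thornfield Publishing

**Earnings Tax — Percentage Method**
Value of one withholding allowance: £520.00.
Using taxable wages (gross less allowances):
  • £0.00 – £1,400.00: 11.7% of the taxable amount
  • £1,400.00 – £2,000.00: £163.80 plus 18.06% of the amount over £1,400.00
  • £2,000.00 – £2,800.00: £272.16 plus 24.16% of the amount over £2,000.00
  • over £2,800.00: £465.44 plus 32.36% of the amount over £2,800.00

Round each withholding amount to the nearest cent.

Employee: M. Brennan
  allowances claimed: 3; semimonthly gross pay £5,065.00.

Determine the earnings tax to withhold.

£693.58

Earnings Tax: taxable = £5,065.00 − 3×£520.00 = £3,505.00
  £465.44 + 32.36% × (£3,505.00 − £2,800.00) = £465.44 + 32.36% × £705.00 = £693.58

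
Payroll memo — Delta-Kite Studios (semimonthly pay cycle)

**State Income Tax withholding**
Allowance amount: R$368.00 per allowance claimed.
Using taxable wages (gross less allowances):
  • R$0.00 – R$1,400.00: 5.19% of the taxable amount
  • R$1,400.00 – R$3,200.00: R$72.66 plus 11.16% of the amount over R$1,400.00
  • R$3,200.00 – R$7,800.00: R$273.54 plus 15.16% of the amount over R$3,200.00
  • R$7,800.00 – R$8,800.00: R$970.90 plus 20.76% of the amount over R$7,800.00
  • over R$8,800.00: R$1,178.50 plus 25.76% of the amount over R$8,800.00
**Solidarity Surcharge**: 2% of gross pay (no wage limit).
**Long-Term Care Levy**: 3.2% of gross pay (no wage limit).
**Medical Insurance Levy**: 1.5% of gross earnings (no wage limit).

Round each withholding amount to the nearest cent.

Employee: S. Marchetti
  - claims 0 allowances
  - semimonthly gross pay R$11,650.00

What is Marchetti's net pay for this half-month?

R$8,956.79

State Income Tax: taxable = R$11,650.00
  R$1,178.50 + 25.76% × (R$11,650.00 − R$8,800.00) = R$1,178.50 + 25.76% × R$2,850.00 = R$1,912.66
Solidarity Surcharge: 2% × R$11,650.00 = R$233.00
Long-Term Care Levy: 3.2% × R$11,650.00 = R$372.80
Medical Insurance Levy: 1.5% × R$11,650.00 = R$174.75
Total withheld: R$1,912.66 + R$233.00 + R$372.80 + R$174.75 = R$2,693.21
Net pay: R$11,650.00 − R$2,693.21 = R$8,956.79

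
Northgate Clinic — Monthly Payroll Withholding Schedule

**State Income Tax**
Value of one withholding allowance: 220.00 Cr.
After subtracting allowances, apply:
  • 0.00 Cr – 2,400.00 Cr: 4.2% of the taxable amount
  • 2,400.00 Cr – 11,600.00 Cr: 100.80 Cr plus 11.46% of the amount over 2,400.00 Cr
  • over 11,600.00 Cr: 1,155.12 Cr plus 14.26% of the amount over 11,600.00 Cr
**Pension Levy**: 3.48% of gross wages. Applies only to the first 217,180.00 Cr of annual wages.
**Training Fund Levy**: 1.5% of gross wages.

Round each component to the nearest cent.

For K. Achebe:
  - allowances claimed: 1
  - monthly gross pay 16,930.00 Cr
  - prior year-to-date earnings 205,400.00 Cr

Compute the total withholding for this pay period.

State Income Tax: taxable = 16,930.00 Cr − 1×220.00 Cr = 16,710.00 Cr
  1,155.12 Cr + 14.26% × (16,710.00 Cr − 11,600.00 Cr) = 1,155.12 Cr + 14.26% × 5,110.00 Cr = 1,883.81 Cr
Pension Levy: cap 217,180.00 Cr − YTD 205,400.00 Cr = 11,780.00 Cr subject; 3.48% × 11,780.00 Cr = 409.94 Cr
Training Fund Levy: 1.5% × 16,930.00 Cr = 253.95 Cr
Total: 1,883.81 Cr + 409.94 Cr + 253.95 Cr = 2,547.70 Cr

2,547.70 Cr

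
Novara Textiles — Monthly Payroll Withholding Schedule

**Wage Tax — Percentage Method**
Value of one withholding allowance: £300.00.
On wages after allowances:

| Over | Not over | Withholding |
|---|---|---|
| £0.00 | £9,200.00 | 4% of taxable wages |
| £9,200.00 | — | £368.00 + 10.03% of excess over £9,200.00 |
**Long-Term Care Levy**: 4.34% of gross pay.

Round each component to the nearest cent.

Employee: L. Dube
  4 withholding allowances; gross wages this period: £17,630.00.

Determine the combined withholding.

Wage Tax: taxable = £17,630.00 − 4×£300.00 = £16,430.00
  £368.00 + 10.03% × (£16,430.00 − £9,200.00) = £368.00 + 10.03% × £7,230.00 = £1,093.17
Long-Term Care Levy: 4.34% × £17,630.00 = £765.14
Total: £1,093.17 + £765.14 = £1,858.31

£1,858.31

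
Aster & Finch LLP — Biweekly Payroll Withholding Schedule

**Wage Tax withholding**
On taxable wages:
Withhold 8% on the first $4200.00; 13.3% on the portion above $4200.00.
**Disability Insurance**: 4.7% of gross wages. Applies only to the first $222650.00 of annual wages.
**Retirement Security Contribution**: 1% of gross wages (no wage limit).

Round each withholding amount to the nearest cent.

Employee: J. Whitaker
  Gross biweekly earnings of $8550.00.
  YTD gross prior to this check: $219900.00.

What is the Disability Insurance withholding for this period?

Disability Insurance: cap $222650.00 − YTD $219900.00 = $2750.00 subject; 4.7% × $2750.00 = $129.25

$129.25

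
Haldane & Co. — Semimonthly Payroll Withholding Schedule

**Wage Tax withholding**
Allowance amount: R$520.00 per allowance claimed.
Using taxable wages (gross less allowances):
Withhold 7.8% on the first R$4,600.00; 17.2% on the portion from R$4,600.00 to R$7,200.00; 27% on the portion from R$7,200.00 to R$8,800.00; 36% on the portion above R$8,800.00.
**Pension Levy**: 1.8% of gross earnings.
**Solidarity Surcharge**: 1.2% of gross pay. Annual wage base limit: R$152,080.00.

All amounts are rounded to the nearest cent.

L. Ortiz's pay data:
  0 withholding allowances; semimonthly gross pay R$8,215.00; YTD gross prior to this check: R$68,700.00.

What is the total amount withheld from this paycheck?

Wage Tax: taxable = R$8,215.00
  R$806.00 + 27% × (R$8,215.00 − R$7,200.00) = R$806.00 + 27% × R$1,015.00 = R$1,080.05
Pension Levy: 1.8% × R$8,215.00 = R$147.87
Solidarity Surcharge: 1.2% × R$8,215.00 = R$98.58
Total: R$1,080.05 + R$147.87 + R$98.58 = R$1,326.50

R$1,326.50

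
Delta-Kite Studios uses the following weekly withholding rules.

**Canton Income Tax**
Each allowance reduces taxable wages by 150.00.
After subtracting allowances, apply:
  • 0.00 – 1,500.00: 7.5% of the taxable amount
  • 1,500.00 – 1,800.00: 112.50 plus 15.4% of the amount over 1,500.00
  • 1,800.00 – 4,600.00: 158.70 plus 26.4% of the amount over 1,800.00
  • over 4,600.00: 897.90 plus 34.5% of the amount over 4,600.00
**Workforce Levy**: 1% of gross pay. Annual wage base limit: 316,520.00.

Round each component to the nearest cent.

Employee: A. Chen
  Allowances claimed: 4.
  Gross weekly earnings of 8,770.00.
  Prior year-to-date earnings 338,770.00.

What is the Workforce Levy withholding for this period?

0.00

Workforce Levy: YTD 338,770.00 ≥ cap 316,520.00 → 0.00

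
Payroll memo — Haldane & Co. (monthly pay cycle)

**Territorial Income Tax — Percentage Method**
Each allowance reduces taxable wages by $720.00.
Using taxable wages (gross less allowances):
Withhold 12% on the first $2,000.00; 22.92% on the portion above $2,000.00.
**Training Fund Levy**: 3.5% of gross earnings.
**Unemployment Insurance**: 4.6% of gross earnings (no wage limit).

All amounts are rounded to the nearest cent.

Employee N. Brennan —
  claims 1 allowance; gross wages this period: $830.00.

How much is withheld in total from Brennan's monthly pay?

$80.43

Territorial Income Tax: taxable = $830.00 − 1×$720.00 = $110.00
  12% × $110.00 = $13.20
Training Fund Levy: 3.5% × $830.00 = $29.05
Unemployment Insurance: 4.6% × $830.00 = $38.18
Total: $13.20 + $29.05 + $38.18 = $80.43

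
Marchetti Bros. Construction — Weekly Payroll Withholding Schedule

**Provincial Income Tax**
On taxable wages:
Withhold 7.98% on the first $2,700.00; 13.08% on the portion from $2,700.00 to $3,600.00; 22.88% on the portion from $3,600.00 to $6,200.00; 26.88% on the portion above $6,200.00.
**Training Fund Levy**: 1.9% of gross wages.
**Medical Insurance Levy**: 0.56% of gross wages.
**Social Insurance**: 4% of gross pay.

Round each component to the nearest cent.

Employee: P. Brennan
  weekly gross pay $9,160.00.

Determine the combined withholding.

$2,315.45

Provincial Income Tax: taxable = $9,160.00
  $928.06 + 26.88% × ($9,160.00 − $6,200.00) = $928.06 + 26.88% × $2,960.00 = $1,723.71
Training Fund Levy: 1.9% × $9,160.00 = $174.04
Medical Insurance Levy: 0.56% × $9,160.00 = $51.30
Social Insurance: 4% × $9,160.00 = $366.40
Total: $1,723.71 + $174.04 + $51.30 + $366.40 = $2,315.45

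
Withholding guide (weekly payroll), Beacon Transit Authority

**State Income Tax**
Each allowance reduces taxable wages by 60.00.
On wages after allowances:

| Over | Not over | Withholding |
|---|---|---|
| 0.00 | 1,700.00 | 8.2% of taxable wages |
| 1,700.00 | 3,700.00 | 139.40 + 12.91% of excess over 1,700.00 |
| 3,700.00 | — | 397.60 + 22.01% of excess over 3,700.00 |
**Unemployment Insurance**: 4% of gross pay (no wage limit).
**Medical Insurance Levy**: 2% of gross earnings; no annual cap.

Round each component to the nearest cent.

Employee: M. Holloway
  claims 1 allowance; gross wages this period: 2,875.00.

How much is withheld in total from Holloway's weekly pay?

State Income Tax: taxable = 2,875.00 − 1×60.00 = 2,815.00
  139.40 + 12.91% × (2,815.00 − 1,700.00) = 139.40 + 12.91% × 1,115.00 = 283.35
Unemployment Insurance: 4% × 2,875.00 = 115.00
Medical Insurance Levy: 2% × 2,875.00 = 57.50
Total: 283.35 + 115.00 + 57.50 = 455.85

455.85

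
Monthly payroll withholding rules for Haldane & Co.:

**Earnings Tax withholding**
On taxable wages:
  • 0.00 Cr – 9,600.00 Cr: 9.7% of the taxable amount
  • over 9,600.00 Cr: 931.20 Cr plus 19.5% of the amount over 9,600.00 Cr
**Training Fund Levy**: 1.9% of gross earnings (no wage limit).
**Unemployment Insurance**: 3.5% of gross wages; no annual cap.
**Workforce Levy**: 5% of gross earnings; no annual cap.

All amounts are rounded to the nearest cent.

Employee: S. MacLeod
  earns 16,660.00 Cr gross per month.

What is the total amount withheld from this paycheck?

Earnings Tax: taxable = 16,660.00 Cr
  931.20 Cr + 19.5% × (16,660.00 Cr − 9,600.00 Cr) = 931.20 Cr + 19.5% × 7,060.00 Cr = 2,307.90 Cr
Training Fund Levy: 1.9% × 16,660.00 Cr = 316.54 Cr
Unemployment Insurance: 3.5% × 16,660.00 Cr = 583.10 Cr
Workforce Levy: 5% × 16,660.00 Cr = 833.00 Cr
Total: 2,307.90 Cr + 316.54 Cr + 583.10 Cr + 833.00 Cr = 4,040.54 Cr

4,040.54 Cr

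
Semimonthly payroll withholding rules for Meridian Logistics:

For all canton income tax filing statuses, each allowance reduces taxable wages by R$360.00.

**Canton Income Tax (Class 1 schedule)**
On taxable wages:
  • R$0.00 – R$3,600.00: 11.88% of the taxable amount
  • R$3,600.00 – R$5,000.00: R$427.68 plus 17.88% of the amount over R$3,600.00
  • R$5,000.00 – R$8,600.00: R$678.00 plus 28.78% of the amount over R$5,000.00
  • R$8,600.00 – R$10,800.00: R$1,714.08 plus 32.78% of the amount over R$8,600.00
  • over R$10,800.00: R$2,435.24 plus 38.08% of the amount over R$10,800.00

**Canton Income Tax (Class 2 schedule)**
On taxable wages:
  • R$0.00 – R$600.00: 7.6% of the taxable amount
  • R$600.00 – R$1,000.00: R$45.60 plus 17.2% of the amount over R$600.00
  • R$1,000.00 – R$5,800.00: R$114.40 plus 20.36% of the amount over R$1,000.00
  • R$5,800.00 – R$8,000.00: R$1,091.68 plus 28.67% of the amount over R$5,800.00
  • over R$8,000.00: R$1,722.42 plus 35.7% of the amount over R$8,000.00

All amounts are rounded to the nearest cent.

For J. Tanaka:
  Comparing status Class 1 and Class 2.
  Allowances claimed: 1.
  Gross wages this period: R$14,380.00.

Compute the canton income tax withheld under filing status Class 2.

R$3,871.56

Canton Income Tax (Class 2): taxable = R$14,380.00 − 1×R$360.00 = R$14,020.00
  R$1,722.42 + 35.7% × (R$14,020.00 − R$8,000.00) = R$1,722.42 + 35.7% × R$6,020.00 = R$3,871.56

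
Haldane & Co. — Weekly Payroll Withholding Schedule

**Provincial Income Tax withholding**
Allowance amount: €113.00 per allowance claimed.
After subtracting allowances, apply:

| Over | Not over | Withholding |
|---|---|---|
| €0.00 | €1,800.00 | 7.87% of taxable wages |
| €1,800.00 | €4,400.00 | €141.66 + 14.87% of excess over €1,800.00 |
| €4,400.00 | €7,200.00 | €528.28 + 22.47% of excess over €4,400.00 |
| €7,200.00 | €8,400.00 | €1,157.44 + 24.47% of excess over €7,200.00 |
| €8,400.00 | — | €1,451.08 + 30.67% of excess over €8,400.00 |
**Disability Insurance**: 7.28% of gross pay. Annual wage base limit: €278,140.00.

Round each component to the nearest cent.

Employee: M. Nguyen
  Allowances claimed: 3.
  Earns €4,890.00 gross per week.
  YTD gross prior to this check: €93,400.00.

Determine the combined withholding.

€918.20

Provincial Income Tax: taxable = €4,890.00 − 3×€113.00 = €4,551.00
  €528.28 + 22.47% × (€4,551.00 − €4,400.00) = €528.28 + 22.47% × €151.00 = €562.21
Disability Insurance: 7.28% × €4,890.00 = €355.99
Total: €562.21 + €355.99 = €918.20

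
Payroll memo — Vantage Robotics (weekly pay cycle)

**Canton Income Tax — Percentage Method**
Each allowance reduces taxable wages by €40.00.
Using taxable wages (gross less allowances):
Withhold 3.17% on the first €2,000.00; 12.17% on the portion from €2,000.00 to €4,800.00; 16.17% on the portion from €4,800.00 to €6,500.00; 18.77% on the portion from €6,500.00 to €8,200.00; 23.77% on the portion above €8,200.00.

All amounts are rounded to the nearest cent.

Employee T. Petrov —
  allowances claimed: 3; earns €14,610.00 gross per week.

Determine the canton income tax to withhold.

Canton Income Tax: taxable = €14,610.00 − 3×€40.00 = €14,490.00
  €998.14 + 23.77% × (€14,490.00 − €8,200.00) = €998.14 + 23.77% × €6,290.00 = €2,493.27

€2,493.27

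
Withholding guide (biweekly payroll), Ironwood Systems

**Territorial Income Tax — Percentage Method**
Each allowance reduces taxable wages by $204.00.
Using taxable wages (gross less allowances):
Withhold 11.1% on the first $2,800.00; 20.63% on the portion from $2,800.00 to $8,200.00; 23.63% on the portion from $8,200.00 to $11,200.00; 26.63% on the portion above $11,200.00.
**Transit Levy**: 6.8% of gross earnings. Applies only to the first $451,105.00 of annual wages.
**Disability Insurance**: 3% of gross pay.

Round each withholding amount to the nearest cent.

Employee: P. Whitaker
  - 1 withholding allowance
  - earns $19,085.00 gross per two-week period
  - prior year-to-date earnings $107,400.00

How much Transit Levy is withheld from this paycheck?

$1,297.78

Transit Levy: 6.8% × $19,085.00 = $1,297.78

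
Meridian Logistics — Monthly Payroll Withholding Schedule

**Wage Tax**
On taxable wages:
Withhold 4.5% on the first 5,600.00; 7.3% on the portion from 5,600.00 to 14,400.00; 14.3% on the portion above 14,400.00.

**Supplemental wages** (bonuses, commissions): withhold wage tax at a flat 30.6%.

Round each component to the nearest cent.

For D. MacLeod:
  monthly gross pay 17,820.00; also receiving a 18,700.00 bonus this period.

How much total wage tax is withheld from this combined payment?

Wage Tax: taxable = 17,820.00
  894.40 + 14.3% × (17,820.00 − 14,400.00) = 894.40 + 14.3% × 3,420.00 = 1,383.46
Supplemental (30.6% flat on bonus): 30.6% × 18,700.00 = 5,722.20
Total wage tax: 1,383.46 + 5,722.20 = 7,105.66

7,105.66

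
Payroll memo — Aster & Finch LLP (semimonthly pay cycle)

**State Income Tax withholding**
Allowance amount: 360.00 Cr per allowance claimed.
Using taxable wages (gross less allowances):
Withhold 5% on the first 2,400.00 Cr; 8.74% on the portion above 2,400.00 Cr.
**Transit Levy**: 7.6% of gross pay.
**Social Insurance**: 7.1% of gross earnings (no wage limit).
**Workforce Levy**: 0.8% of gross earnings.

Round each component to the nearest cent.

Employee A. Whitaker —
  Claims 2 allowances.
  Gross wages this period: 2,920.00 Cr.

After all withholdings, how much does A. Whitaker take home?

State Income Tax: taxable = 2,920.00 Cr − 2×360.00 Cr = 2,200.00 Cr
  5% × 2,200.00 Cr = 110.00 Cr
Transit Levy: 7.6% × 2,920.00 Cr = 221.92 Cr
Social Insurance: 7.1% × 2,920.00 Cr = 207.32 Cr
Workforce Levy: 0.8% × 2,920.00 Cr = 23.36 Cr
Total withheld: 110.00 Cr + 221.92 Cr + 207.32 Cr + 23.36 Cr = 562.60 Cr
Net pay: 2,920.00 Cr − 562.60 Cr = 2,357.40 Cr

2,357.40 Cr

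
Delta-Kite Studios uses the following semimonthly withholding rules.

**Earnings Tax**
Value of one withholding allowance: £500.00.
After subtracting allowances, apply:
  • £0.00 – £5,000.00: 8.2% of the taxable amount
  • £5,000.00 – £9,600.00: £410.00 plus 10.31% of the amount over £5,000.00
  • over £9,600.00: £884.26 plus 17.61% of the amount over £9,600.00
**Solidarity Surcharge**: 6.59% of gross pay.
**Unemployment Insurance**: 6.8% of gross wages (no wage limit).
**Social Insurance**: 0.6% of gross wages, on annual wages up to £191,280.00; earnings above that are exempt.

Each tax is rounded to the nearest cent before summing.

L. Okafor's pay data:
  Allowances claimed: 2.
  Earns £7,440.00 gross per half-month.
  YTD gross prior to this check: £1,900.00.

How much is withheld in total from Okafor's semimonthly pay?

Earnings Tax: taxable = £7,440.00 − 2×£500.00 = £6,440.00
  £410.00 + 10.31% × (£6,440.00 − £5,000.00) = £410.00 + 10.31% × £1,440.00 = £558.46
Solidarity Surcharge: 6.59% × £7,440.00 = £490.30
Unemployment Insurance: 6.8% × £7,440.00 = £505.92
Social Insurance: 0.6% × £7,440.00 = £44.64
Total: £558.46 + £490.30 + £505.92 + £44.64 = £1,599.32

£1,599.32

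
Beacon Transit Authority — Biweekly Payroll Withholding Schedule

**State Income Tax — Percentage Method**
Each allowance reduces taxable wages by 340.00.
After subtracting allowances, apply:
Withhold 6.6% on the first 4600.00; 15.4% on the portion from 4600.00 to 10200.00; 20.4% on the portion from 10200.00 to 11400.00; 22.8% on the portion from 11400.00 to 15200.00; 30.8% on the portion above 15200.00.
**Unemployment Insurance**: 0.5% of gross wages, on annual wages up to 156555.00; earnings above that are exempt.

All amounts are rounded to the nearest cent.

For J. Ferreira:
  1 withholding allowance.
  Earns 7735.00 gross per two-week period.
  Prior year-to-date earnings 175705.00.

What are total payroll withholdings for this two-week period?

734.03

State Income Tax: taxable = 7735.00 − 1×340.00 = 7395.00
  303.60 + 15.4% × (7395.00 − 4600.00) = 303.60 + 15.4% × 2795.00 = 734.03
Unemployment Insurance: YTD 175705.00 ≥ cap 156555.00 → 0.00
Total: 734.03 + 0.00 = 734.03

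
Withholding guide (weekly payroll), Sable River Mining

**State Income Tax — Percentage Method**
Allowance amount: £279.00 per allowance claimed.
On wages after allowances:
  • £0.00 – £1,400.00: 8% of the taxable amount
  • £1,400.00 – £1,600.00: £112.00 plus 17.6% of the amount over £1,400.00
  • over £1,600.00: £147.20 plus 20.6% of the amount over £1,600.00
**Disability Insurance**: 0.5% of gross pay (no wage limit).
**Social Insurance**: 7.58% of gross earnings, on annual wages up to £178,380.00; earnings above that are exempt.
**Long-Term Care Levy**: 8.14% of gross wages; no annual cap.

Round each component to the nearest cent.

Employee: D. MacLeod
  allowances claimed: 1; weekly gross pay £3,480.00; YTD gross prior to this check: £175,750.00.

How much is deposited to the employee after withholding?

State Income Tax: taxable = £3,480.00 − 1×£279.00 = £3,201.00
  £147.20 + 20.6% × (£3,201.00 − £1,600.00) = £147.20 + 20.6% × £1,601.00 = £477.01
Disability Insurance: 0.5% × £3,480.00 = £17.40
Social Insurance: cap £178,380.00 − YTD £175,750.00 = £2,630.00 subject; 7.58% × £2,630.00 = £199.35
Long-Term Care Levy: 8.14% × £3,480.00 = £283.27
Total withheld: £477.01 + £17.40 + £199.35 + £283.27 = £977.03
Net pay: £3,480.00 − £977.03 = £2,502.97

£2,502.97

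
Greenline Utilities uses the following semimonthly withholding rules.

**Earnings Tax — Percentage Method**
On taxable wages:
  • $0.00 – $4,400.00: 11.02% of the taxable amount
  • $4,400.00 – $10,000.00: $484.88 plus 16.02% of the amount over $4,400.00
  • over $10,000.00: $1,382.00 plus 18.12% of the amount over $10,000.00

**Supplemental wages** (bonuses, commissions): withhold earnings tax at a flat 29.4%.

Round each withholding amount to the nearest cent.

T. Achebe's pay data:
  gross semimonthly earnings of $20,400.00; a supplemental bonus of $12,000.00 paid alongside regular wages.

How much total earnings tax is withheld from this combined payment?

$6,794.48

Earnings Tax: taxable = $20,400.00
  $1,382.00 + 18.12% × ($20,400.00 − $10,000.00) = $1,382.00 + 18.12% × $10,400.00 = $3,266.48
Supplemental (29.4% flat on bonus): 29.4% × $12,000.00 = $3,528.00
Total earnings tax: $3,266.48 + $3,528.00 = $6,794.48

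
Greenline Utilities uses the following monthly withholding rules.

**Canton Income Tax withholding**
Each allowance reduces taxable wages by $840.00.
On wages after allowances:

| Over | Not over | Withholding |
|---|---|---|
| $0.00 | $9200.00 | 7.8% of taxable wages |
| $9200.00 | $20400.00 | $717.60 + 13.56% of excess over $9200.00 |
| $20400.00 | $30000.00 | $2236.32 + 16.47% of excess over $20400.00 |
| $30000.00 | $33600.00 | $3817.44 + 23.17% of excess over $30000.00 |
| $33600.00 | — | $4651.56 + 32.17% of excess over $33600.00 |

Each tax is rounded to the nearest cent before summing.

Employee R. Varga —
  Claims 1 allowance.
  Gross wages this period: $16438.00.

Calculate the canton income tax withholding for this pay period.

$1585.17

Canton Income Tax: taxable = $16438.00 − 1×$840.00 = $15598.00
  $717.60 + 13.56% × ($15598.00 − $9200.00) = $717.60 + 13.56% × $6398.00 = $1585.17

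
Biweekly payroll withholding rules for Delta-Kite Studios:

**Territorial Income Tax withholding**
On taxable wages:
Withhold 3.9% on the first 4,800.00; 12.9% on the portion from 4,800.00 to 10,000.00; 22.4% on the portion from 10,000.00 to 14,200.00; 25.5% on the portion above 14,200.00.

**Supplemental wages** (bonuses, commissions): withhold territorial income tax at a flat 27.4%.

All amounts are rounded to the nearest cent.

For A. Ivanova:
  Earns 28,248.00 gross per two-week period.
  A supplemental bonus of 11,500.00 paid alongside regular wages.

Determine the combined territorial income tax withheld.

Territorial Income Tax: taxable = 28,248.00
  1,798.80 + 25.5% × (28,248.00 − 14,200.00) = 1,798.80 + 25.5% × 14,048.00 = 5,381.04
Supplemental (27.4% flat on bonus): 27.4% × 11,500.00 = 3,151.00
Total territorial income tax: 5,381.04 + 3,151.00 = 8,532.04

8,532.04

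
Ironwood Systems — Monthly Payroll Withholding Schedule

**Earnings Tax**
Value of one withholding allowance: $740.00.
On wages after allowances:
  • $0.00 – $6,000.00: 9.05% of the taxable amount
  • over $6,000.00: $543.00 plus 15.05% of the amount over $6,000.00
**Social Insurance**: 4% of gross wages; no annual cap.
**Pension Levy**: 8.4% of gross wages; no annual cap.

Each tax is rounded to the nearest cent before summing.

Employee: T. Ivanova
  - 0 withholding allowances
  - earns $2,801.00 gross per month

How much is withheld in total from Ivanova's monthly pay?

Earnings Tax: taxable = $2,801.00
  9.05% × $2,801.00 = $253.49
Social Insurance: 4% × $2,801.00 = $112.04
Pension Levy: 8.4% × $2,801.00 = $235.28
Total: $253.49 + $112.04 + $235.28 = $600.81

$600.81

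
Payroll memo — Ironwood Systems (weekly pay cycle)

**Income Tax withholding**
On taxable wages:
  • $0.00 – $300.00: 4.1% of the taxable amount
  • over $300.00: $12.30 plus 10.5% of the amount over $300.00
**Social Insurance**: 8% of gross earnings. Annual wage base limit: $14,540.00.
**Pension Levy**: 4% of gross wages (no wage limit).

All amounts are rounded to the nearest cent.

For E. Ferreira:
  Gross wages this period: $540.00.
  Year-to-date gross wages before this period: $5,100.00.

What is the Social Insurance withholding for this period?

Social Insurance: 8% × $540.00 = $43.20

$43.20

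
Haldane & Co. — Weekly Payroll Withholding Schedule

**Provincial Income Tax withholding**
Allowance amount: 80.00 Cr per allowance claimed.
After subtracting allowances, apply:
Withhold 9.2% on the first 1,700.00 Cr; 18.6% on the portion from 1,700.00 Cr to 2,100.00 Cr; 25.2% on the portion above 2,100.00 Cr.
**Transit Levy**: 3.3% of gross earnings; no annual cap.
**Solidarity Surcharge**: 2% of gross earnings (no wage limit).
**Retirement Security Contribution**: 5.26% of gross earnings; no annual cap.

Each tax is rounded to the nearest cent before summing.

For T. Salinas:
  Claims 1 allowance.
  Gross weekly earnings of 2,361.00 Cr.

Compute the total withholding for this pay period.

Provincial Income Tax: taxable = 2,361.00 Cr − 1×80.00 Cr = 2,281.00 Cr
  230.80 Cr + 25.2% × (2,281.00 Cr − 2,100.00 Cr) = 230.80 Cr + 25.2% × 181.00 Cr = 276.41 Cr
Transit Levy: 3.3% × 2,361.00 Cr = 77.91 Cr
Solidarity Surcharge: 2% × 2,361.00 Cr = 47.22 Cr
Retirement Security Contribution: 5.26% × 2,361.00 Cr = 124.19 Cr
Total: 276.41 Cr + 77.91 Cr + 47.22 Cr + 124.19 Cr = 525.73 Cr

525.73 Cr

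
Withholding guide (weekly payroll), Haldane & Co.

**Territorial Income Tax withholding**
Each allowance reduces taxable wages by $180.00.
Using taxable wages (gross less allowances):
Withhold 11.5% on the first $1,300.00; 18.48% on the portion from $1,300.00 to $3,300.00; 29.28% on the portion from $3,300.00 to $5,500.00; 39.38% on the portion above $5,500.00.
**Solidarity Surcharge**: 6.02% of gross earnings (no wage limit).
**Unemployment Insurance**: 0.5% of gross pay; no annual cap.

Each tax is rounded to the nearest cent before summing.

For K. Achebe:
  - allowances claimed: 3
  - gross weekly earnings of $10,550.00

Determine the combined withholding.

Territorial Income Tax: taxable = $10,550.00 − 3×$180.00 = $10,010.00
  $1,163.26 + 39.38% × ($10,010.00 − $5,500.00) = $1,163.26 + 39.38% × $4,510.00 = $2,939.30
Solidarity Surcharge: 6.02% × $10,550.00 = $635.11
Unemployment Insurance: 0.5% × $10,550.00 = $52.75
Total: $2,939.30 + $635.11 + $52.75 = $3,627.16

$3,627.16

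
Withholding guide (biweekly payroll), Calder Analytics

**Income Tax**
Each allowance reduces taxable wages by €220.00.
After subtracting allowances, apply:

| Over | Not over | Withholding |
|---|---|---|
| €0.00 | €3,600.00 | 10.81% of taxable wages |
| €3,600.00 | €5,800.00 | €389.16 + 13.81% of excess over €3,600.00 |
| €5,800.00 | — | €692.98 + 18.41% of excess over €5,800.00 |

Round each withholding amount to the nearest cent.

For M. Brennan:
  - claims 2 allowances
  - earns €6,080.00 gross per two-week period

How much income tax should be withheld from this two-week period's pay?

Income Tax: taxable = €6,080.00 − 2×€220.00 = €5,640.00
  €389.16 + 13.81% × (€5,640.00 − €3,600.00) = €389.16 + 13.81% × €2,040.00 = €670.88

€670.88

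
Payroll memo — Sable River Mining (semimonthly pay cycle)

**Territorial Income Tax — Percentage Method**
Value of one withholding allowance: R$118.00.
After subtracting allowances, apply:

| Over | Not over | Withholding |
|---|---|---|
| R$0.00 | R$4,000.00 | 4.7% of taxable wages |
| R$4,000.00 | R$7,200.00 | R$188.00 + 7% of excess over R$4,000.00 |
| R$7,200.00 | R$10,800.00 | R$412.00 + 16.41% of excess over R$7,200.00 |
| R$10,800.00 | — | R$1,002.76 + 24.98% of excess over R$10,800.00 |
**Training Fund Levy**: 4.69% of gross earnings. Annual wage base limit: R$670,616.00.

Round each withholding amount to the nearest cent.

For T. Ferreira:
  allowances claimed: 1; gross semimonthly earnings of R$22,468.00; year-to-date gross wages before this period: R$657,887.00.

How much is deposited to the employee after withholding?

Territorial Income Tax: taxable = R$22,468.00 − 1×R$118.00 = R$22,350.00
  R$1,002.76 + 24.98% × (R$22,350.00 − R$10,800.00) = R$1,002.76 + 24.98% × R$11,550.00 = R$3,887.95
Training Fund Levy: cap R$670,616.00 − YTD R$657,887.00 = R$12,729.00 subject; 4.69% × R$12,729.00 = R$596.99
Total withheld: R$3,887.95 + R$596.99 = R$4,484.94
Net pay: R$22,468.00 − R$4,484.94 = R$17,983.06

R$17,983.06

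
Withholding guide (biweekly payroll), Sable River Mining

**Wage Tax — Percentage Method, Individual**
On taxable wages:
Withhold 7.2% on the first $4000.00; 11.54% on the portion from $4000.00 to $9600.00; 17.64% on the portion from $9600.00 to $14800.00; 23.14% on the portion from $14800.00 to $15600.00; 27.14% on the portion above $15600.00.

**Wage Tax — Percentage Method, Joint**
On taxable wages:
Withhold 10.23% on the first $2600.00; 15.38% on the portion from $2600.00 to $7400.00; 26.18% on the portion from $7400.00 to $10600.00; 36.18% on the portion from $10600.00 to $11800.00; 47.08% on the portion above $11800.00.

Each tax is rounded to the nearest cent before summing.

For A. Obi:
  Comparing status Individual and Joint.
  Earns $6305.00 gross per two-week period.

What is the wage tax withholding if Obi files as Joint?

$835.81

Wage Tax (Joint): taxable = $6305.00
  $265.98 + 15.38% × ($6305.00 − $2600.00) = $265.98 + 15.38% × $3705.00 = $835.81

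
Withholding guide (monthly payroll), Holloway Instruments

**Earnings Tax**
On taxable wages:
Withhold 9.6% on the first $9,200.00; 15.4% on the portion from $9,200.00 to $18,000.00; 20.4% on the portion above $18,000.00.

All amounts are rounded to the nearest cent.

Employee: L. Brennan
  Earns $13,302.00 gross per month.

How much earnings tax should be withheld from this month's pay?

$1,514.91

Earnings Tax: taxable = $13,302.00
  $883.20 + 15.4% × ($13,302.00 − $9,200.00) = $883.20 + 15.4% × $4,102.00 = $1,514.91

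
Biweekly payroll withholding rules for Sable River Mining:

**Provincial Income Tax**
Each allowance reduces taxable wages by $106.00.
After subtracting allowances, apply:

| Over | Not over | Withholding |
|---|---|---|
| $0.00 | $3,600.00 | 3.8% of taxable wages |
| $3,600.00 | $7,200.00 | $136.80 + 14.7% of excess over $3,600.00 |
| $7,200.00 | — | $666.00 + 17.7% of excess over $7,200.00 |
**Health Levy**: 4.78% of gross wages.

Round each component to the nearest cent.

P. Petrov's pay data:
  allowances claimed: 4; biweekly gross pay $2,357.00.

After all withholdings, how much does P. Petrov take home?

Provincial Income Tax: taxable = $2,357.00 − 4×$106.00 = $1,933.00
  3.8% × $1,933.00 = $73.45
Health Levy: 4.78% × $2,357.00 = $112.66
Total withheld: $73.45 + $112.66 = $186.11
Net pay: $2,357.00 − $186.11 = $2,170.89

$2,170.89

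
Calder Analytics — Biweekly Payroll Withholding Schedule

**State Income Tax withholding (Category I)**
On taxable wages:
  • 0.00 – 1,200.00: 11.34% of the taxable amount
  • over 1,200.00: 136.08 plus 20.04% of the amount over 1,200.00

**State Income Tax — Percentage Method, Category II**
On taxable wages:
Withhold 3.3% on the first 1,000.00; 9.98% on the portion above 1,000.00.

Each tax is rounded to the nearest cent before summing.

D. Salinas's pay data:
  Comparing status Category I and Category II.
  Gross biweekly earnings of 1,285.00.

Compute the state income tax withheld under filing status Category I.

153.11

State Income Tax (Category I): taxable = 1,285.00
  136.08 + 20.04% × (1,285.00 − 1,200.00) = 136.08 + 20.04% × 85.00 = 153.11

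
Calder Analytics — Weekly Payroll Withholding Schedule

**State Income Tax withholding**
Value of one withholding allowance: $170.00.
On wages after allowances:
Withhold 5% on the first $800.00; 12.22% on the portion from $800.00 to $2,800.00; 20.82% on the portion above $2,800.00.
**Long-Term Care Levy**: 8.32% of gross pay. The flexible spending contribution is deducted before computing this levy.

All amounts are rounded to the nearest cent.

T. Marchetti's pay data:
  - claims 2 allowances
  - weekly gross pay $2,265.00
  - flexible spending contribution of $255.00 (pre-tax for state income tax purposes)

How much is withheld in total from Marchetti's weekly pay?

$313.54

State Income Tax: taxable = $2,265.00 − $255.00 − 2×$170.00 = $1,670.00
  $40.00 + 12.22% × ($1,670.00 − $800.00) = $40.00 + 12.22% × $870.00 = $146.31
Long-Term Care Levy: 8.32% × $2,010.00 = $167.23
Total: $146.31 + $167.23 = $313.54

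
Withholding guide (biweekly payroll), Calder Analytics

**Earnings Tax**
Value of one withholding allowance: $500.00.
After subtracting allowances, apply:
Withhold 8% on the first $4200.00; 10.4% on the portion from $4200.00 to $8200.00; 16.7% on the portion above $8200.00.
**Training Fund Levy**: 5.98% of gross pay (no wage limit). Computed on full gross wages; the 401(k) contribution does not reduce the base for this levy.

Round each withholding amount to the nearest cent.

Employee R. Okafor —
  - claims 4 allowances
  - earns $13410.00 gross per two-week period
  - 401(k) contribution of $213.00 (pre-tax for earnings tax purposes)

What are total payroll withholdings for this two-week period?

$2054.42

Earnings Tax: taxable = $13410.00 − $213.00 − 4×$500.00 = $11197.00
  $752.00 + 16.7% × ($11197.00 − $8200.00) = $752.00 + 16.7% × $2997.00 = $1252.50
Training Fund Levy: 5.98% × $13410.00 = $801.92
Total: $1252.50 + $801.92 = $2054.42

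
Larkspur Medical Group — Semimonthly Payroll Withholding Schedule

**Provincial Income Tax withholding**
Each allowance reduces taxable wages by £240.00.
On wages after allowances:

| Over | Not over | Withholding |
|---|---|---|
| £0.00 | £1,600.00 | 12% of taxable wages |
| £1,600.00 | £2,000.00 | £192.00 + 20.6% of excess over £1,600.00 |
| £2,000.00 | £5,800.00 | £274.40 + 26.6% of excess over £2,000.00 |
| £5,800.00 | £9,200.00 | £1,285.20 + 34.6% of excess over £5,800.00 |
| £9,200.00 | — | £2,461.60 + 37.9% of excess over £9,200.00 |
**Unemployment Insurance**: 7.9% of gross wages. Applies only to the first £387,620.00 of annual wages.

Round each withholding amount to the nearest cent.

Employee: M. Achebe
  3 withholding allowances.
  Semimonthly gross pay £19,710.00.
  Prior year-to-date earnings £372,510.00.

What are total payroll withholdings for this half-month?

Provincial Income Tax: taxable = £19,710.00 − 3×£240.00 = £18,990.00
  £2,461.60 + 37.9% × (£18,990.00 − £9,200.00) = £2,461.60 + 37.9% × £9,790.00 = £6,172.01
Unemployment Insurance: cap £387,620.00 − YTD £372,510.00 = £15,110.00 subject; 7.9% × £15,110.00 = £1,193.69
Total: £6,172.01 + £1,193.69 = £7,365.70

£7,365.70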